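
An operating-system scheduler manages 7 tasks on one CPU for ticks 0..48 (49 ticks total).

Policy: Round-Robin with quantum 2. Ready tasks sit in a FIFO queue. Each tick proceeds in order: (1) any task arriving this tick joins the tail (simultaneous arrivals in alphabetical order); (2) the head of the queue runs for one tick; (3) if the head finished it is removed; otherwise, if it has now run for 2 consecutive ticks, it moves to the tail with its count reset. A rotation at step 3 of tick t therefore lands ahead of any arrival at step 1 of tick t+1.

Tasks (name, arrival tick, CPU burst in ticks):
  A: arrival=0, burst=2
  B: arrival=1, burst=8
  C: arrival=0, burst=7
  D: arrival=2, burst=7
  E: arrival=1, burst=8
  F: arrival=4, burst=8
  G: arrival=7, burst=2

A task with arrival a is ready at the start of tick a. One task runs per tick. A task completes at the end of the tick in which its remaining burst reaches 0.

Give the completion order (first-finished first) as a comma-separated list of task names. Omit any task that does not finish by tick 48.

completion order = A, G, C, B, E, D, F

t=0: queue=[A,C] q_used=0 → run A
t=1: queue=[A,C,B,E] q_used=1 → run A
t=2: queue=[C,B,E,D] q_used=0 → run C
t=3: queue=[C,B,E,D] q_used=1 → run C
t=4: queue=[B,E,D,C,F] q_used=0 → run B
t=5: queue=[B,E,D,C,F] q_used=1 → run B
t=6: queue=[E,D,C,F,B] q_used=0 → run E
t=7: queue=[E,D,C,F,B,G] q_used=1 → run E
t=8: queue=[D,C,F,B,G,E] q_used=0 → run D
t=9: queue=[D,C,F,B,G,E] q_used=1 → run D
t=10: queue=[C,F,B,G,E,D] q_used=0 → run C
t=11: queue=[C,F,B,G,E,D] q_used=1 → run C
t=12: queue=[F,B,G,E,D,C] q_used=0 → run F
t=13: queue=[F,B,G,E,D,C] q_used=1 → run F
t=14: queue=[B,G,E,D,C,F] q_used=0 → run B
t=15: queue=[B,G,E,D,C,F] q_used=1 → run B
t=16: queue=[G,E,D,C,F,B] q_used=0 → run G
t=17: queue=[G,E,D,C,F,B] q_used=1 → run G
t=18: queue=[E,D,C,F,B] q_used=0 → run E
t=19: queue=[E,D,C,F,B] q_used=1 → run E
t=20: queue=[D,C,F,B,E] q_used=0 → run D
t=21: queue=[D,C,F,B,E] q_used=1 → run D
t=22: queue=[C,F,B,E,D] q_used=0 → run C
t=23: queue=[C,F,B,E,D] q_used=1 → run C
t=24: queue=[F,B,E,D,C] q_used=0 → run F
t=25: queue=[F,B,E,D,C] q_used=1 → run F
t=26: queue=[B,E,D,C,F] q_used=0 → run B
t=27: queue=[B,E,D,C,F] q_used=1 → run B
t=28: queue=[E,D,C,F,B] q_used=0 → run E
t=29: queue=[E,D,C,F,B] q_used=1 → run E
t=30: queue=[D,C,F,B,E] q_used=0 → run D
t=31: queue=[D,C,F,B,E] q_used=1 → run D
t=32: queue=[C,F,B,E,D] q_used=0 → run C
t=33: queue=[F,B,E,D] q_used=0 → run F
t=34: queue=[F,B,E,D] q_used=1 → run F
t=35: queue=[B,E,D,F] q_used=0 → run B
t=36: queue=[B,E,D,F] q_used=1 → run B
t=37: queue=[E,D,F] q_used=0 → run E
t=38: queue=[E,D,F] q_used=1 → run E
t=39: queue=[D,F] q_used=0 → run D
t=40: queue=[F] q_used=0 → run F
t=41: queue=[F] q_used=1 → run F
t=42: (idle)
t=43: (idle)
t=44: (idle)
t=45: (idle)
t=46: (idle)
t=47: (idle)
t=48: (idle)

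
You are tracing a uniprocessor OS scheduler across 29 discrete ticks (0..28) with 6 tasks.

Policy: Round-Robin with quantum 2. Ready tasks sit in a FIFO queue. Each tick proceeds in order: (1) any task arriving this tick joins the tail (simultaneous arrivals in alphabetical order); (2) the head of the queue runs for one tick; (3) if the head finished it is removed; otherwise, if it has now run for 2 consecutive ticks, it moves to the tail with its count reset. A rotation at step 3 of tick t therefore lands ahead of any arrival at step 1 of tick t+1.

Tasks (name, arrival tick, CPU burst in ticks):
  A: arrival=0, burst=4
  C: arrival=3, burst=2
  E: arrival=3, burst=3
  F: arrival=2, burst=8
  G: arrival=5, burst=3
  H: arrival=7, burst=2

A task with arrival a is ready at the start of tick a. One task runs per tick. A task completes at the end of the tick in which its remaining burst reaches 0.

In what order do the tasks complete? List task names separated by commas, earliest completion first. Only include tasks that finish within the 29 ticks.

t=0: queue=[A] q_used=0 → run A
t=1: queue=[A] q_used=1 → run A
t=2: queue=[A,F] q_used=0 → run A
t=3: queue=[A,F,C,E] q_used=1 → run A
t=4: queue=[F,C,E] q_used=0 → run F
t=5: queue=[F,C,E,G] q_used=1 → run F
t=6: queue=[C,E,G,F] q_used=0 → run C
t=7: queue=[C,E,G,F,H] q_used=1 → run C
t=8: queue=[E,G,F,H] q_used=0 → run E
t=9: queue=[E,G,F,H] q_used=1 → run E
t=10: queue=[G,F,H,E] q_used=0 → run G
t=11: queue=[G,F,H,E] q_used=1 → run G
t=12: queue=[F,H,E,G] q_used=0 → run F
t=13: queue=[F,H,E,G] q_used=1 → run F
t=14: queue=[H,E,G,F] q_used=0 → run H
t=15: queue=[H,E,G,F] q_used=1 → run H
t=16: queue=[E,G,F] q_used=0 → run E
t=17: queue=[G,F] q_used=0 → run G
t=18: queue=[F] q_used=0 → run F
t=19: queue=[F] q_used=1 → run F
t=20: queue=[F] q_used=0 → run F
t=21: queue=[F] q_used=1 → run F
t=22: (idle)
t=23: (idle)
t=24: (idle)
t=25: (idle)
t=26: (idle)
t=27: (idle)
t=28: (idle)

completion order = A, C, H, E, G, F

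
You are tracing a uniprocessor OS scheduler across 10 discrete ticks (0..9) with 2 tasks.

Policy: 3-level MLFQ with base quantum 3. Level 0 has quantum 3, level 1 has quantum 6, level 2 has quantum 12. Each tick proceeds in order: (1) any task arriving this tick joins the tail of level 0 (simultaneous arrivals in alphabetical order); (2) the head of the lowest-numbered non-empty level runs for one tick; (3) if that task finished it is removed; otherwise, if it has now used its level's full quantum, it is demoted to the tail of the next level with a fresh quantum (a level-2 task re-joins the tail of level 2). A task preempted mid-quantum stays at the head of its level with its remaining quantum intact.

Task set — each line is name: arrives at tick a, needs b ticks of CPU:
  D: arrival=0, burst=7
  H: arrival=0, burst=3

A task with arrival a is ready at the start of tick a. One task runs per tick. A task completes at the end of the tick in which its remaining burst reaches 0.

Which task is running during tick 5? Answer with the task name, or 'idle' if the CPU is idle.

running at tick 5 = H

t=0: L0/L1/L2 = DH/-/- → run D
t=1: L0/L1/L2 = DH/-/- → run D
t=2: L0/L1/L2 = DH/-/- → run D
t=3: L0/L1/L2 = H/D/- → run H
t=4: L0/L1/L2 = H/D/- → run H
t=5: L0/L1/L2 = H/D/- → run H
t=6: L0/L1/L2 = -/D/- → run D
t=7: L0/L1/L2 = -/D/- → run D
t=8: L0/L1/L2 = -/D/- → run D
t=9: L0/L1/L2 = -/D/- → run D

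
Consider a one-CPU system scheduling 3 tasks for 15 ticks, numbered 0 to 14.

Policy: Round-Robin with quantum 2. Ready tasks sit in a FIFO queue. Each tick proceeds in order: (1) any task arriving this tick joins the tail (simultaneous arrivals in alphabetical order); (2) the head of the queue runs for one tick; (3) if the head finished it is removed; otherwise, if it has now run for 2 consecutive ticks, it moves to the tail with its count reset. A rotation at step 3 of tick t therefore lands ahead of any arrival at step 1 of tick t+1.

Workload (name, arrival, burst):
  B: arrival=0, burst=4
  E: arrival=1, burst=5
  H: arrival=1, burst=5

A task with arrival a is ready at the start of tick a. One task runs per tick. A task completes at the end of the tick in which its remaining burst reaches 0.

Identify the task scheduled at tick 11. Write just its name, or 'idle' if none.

running at tick 11 = H

t=0: queue=[B] q_used=0 → run B
t=1: queue=[B,E,H] q_used=1 → run B
t=2: queue=[E,H,B] q_used=0 → run E
t=3: queue=[E,H,B] q_used=1 → run E
t=4: queue=[H,B,E] q_used=0 → run H
t=5: queue=[H,B,E] q_used=1 → run H
t=6: queue=[B,E,H] q_used=0 → run B
t=7: queue=[B,E,H] q_used=1 → run B
t=8: queue=[E,H] q_used=0 → run E
t=9: queue=[E,H] q_used=1 → run E
t=10: queue=[H,E] q_used=0 → run H
t=11: queue=[H,E] q_used=1 → run H
t=12: queue=[E,H] q_used=0 → run E
t=13: queue=[H] q_used=0 → run H
t=14: (idle)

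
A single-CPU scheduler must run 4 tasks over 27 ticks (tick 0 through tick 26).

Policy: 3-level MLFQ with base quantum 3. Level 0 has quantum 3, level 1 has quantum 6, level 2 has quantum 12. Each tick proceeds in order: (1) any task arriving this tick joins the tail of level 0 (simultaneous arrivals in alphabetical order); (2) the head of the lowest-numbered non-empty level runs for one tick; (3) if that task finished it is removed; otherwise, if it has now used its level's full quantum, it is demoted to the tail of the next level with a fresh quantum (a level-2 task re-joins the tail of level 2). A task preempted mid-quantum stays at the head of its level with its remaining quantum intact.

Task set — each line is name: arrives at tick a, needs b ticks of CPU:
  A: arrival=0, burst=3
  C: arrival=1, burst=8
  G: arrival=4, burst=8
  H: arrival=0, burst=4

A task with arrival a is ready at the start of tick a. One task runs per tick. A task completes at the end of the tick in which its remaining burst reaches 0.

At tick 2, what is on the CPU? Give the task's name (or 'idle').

running at tick 2 = A

t=0: L0/L1/L2 = AH/-/- → run A
t=1: L0/L1/L2 = AHC/-/- → run A
t=2: L0/L1/L2 = AHC/-/- → run A
t=3: L0/L1/L2 = HC/-/- → run H
t=4: L0/L1/L2 = HCG/-/- → run H
t=5: L0/L1/L2 = HCG/-/- → run H
t=6: L0/L1/L2 = CG/H/- → run C
t=7: L0/L1/L2 = CG/H/- → run C
t=8: L0/L1/L2 = CG/H/- → run C
t=9: L0/L1/L2 = G/HC/- → run G
t=10: L0/L1/L2 = G/HC/- → run G
t=11: L0/L1/L2 = G/HC/- → run G
t=12: L0/L1/L2 = -/HCG/- → run H
t=13: L0/L1/L2 = -/CG/- → run C
t=14: L0/L1/L2 = -/CG/- → run C
t=15: L0/L1/L2 = -/CG/- → run C
t=16: L0/L1/L2 = -/CG/- → run C
t=17: L0/L1/L2 = -/CG/- → run C
t=18: L0/L1/L2 = -/G/- → run G
t=19: L0/L1/L2 = -/G/- → run G
t=20: L0/L1/L2 = -/G/- → run G
t=21: L0/L1/L2 = -/G/- → run G
t=22: L0/L1/L2 = -/G/- → run G
t=23: (idle)
t=24: (idle)
t=25: (idle)
t=26: (idle)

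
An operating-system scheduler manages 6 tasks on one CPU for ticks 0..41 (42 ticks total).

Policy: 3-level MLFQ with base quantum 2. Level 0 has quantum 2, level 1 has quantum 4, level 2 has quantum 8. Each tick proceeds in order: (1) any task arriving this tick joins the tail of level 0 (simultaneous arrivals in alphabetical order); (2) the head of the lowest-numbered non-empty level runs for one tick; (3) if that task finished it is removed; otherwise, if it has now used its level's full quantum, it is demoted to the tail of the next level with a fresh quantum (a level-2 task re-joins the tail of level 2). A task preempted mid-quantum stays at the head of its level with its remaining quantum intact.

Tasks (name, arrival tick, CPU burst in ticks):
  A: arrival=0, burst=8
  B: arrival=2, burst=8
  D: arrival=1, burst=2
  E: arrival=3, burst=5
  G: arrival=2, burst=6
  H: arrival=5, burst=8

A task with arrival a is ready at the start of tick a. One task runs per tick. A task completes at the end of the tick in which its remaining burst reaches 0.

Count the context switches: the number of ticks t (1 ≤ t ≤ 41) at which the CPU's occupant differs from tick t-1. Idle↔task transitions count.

t=0: L0/L1/L2 = A/-/- → run A
t=1: L0/L1/L2 = AD/-/- → run A
t=2: L0/L1/L2 = DBG/A/- → run D
t=3: L0/L1/L2 = DBGE/A/- → run D
t=4: L0/L1/L2 = BGE/A/- → run B
t=5: L0/L1/L2 = BGEH/A/- → run B
t=6: L0/L1/L2 = GEH/AB/- → run G
t=7: L0/L1/L2 = GEH/AB/- → run G
t=8: L0/L1/L2 = EH/ABG/- → run E
t=9: L0/L1/L2 = EH/ABG/- → run E
t=10: L0/L1/L2 = H/ABGE/- → run H
t=11: L0/L1/L2 = H/ABGE/- → run H
t=12: L0/L1/L2 = -/ABGEH/- → run A
t=13: L0/L1/L2 = -/ABGEH/- → run A
t=14: L0/L1/L2 = -/ABGEH/- → run A
t=15: L0/L1/L2 = -/ABGEH/- → run A
t=16: L0/L1/L2 = -/BGEH/A → run B
t=17: L0/L1/L2 = -/BGEH/A → run B
t=18: L0/L1/L2 = -/BGEH/A → run B
t=19: L0/L1/L2 = -/BGEH/A → run B
t=20: L0/L1/L2 = -/GEH/AB → run G
t=21: L0/L1/L2 = -/GEH/AB → run G
t=22: L0/L1/L2 = -/GEH/AB → run G
t=23: L0/L1/L2 = -/GEH/AB → run G
t=24: L0/L1/L2 = -/EH/AB → run E
t=25: L0/L1/L2 = -/EH/AB → run E
t=26: L0/L1/L2 = -/EH/AB → run E
t=27: L0/L1/L2 = -/H/AB → run H
t=28: L0/L1/L2 = -/H/AB → run H
t=29: L0/L1/L2 = -/H/AB → run H
t=30: L0/L1/L2 = -/H/AB → run H
t=31: L0/L1/L2 = -/-/ABH → run A
t=32: L0/L1/L2 = -/-/ABH → run A
t=33: L0/L1/L2 = -/-/BH → run B
t=34: L0/L1/L2 = -/-/BH → run B
t=35: L0/L1/L2 = -/-/H → run H
t=36: L0/L1/L2 = -/-/H → run H
t=37: (idle)
t=38: (idle)
t=39: (idle)
t=40: (idle)
t=41: (idle)

context switches = 14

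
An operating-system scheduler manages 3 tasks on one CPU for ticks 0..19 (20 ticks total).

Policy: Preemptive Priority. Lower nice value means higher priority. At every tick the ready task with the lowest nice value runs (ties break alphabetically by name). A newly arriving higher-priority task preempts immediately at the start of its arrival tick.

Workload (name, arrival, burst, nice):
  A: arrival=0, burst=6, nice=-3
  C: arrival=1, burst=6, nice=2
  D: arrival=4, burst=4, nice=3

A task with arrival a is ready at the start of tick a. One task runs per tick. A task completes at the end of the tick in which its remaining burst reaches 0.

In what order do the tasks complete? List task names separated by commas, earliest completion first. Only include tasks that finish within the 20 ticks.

t=0: ready={A} → run A
t=1: ready={A,C} → run A
t=2: ready={A,C} → run A
t=3: ready={A,C} → run A
t=4: ready={A,C,D} → run A
t=5: ready={A,C,D} → run A
t=6: ready={C,D} → run C
t=7: ready={C,D} → run C
t=8: ready={C,D} → run C
t=9: ready={C,D} → run C
t=10: ready={C,D} → run C
t=11: ready={C,D} → run C
t=12: ready={D} → run D
t=13: ready={D} → run D
t=14: ready={D} → run D
t=15: ready={D} → run D
t=16: (idle)
t=17: (idle)
t=18: (idle)
t=19: (idle)

completion order = A, C, D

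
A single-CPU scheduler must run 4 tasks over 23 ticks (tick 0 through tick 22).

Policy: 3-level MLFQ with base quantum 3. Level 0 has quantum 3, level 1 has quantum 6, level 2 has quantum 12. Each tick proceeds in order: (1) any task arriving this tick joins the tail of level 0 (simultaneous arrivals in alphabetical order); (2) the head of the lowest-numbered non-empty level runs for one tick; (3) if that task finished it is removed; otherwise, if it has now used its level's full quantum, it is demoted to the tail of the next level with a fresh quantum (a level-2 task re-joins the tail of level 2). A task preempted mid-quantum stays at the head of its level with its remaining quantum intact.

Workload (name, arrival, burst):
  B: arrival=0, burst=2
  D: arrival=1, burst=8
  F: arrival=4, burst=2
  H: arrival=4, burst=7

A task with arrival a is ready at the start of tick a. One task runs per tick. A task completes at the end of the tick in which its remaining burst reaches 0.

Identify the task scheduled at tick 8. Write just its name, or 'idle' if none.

t=0: L0/L1/L2 = B/-/- → run B
t=1: L0/L1/L2 = BD/-/- → run B
t=2: L0/L1/L2 = D/-/- → run D
t=3: L0/L1/L2 = D/-/- → run D
t=4: L0/L1/L2 = DFH/-/- → run D
t=5: L0/L1/L2 = FH/D/- → run F
t=6: L0/L1/L2 = FH/D/- → run F
t=7: L0/L1/L2 = H/D/- → run H
t=8: L0/L1/L2 = H/D/- → run H
t=9: L0/L1/L2 = H/D/- → run H
t=10: L0/L1/L2 = -/DH/- → run D
t=11: L0/L1/L2 = -/DH/- → run D
t=12: L0/L1/L2 = -/DH/- → run D
t=13: L0/L1/L2 = -/DH/- → run D
t=14: L0/L1/L2 = -/DH/- → run D
t=15: L0/L1/L2 = -/H/- → run H
t=16: L0/L1/L2 = -/H/- → run H
t=17: L0/L1/L2 = -/H/- → run H
t=18: L0/L1/L2 = -/H/- → run H
t=19: (idle)
t=20: (idle)
t=21: (idle)
t=22: (idle)

running at tick 8 = H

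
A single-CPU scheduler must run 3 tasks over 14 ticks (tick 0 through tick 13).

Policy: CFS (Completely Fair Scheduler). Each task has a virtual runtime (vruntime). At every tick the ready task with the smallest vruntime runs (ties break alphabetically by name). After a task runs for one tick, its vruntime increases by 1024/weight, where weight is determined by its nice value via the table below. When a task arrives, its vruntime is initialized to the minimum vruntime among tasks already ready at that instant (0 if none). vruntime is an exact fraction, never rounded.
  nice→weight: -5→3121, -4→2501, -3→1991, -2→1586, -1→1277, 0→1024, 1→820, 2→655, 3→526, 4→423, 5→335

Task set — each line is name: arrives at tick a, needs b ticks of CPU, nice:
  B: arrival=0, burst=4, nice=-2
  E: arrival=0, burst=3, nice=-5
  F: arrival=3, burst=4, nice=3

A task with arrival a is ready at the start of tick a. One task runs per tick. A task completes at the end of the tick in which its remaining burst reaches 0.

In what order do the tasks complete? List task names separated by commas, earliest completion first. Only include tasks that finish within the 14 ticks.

t=0: vr[B=0 E=0] → run B
t=1: vr[B=512/793 E=0] → run E
t=2: vr[B=512/793 E=1024/3121] → run E
t=3: vr[B=512/793 E=2048/3121 F=512/793] → run B
t=4: vr[B=1024/793 E=2048/3121 F=512/793] → run F
t=5: vr[B=1024/793 E=2048/3121 F=540672/208559] → run E
t=6: vr[B=1024/793 F=540672/208559] → run B
t=7: vr[B=1536/793 F=540672/208559] → run B
t=8: vr[F=540672/208559] → run F
t=9: vr[F=946688/208559] → run F
t=10: vr[F=1352704/208559] → run F
t=11: (idle)
t=12: (idle)
t=13: (idle)

completion order = E, B, F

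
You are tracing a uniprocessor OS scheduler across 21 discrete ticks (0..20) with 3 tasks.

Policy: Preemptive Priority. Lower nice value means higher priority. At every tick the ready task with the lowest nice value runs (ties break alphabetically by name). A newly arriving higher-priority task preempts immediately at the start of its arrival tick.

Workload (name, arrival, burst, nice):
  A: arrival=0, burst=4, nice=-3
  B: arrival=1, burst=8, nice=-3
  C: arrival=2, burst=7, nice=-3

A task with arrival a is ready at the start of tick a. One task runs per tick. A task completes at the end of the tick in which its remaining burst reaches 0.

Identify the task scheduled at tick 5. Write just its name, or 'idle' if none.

running at tick 5 = B

t=0: ready={A} → run A
t=1: ready={A,B} → run A
t=2: ready={A,B,C} → run A
t=3: ready={A,B,C} → run A
t=4: ready={B,C} → run B
t=5: ready={B,C} → run B
t=6: ready={B,C} → run B
t=7: ready={B,C} → run B
t=8: ready={B,C} → run B
t=9: ready={B,C} → run B
t=10: ready={B,C} → run B
t=11: ready={B,C} → run B
t=12: ready={C} → run C
t=13: ready={C} → run C
t=14: ready={C} → run C
t=15: ready={C} → run C
t=16: ready={C} → run C
t=17: ready={C} → run C
t=18: ready={C} → run C
t=19: (idle)
t=20: (idle)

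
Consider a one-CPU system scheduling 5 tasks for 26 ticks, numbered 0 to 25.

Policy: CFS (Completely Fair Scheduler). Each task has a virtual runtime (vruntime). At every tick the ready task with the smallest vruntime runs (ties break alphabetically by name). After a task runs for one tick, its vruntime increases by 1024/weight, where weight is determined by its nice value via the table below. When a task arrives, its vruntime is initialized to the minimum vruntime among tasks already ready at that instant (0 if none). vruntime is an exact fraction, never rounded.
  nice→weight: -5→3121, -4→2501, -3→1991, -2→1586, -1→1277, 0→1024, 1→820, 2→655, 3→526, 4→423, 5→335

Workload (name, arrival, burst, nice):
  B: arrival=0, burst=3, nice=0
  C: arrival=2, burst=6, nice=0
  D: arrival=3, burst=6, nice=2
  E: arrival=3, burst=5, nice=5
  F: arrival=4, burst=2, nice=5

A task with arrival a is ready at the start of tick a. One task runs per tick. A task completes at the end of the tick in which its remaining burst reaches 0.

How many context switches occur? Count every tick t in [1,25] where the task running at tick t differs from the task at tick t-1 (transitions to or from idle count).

t=0: vr[B=0] → run B
t=1: vr[B=1] → run B
t=2: vr[B=2 C=2] → run B
t=3: vr[C=2 D=2 E=2] → run C
t=4: vr[C=3 D=2 E=2 F=2] → run D
t=5: vr[C=3 D=2334/655 E=2 F=2] → run E
t=6: vr[C=3 D=2334/655 E=1694/335 F=2] → run F
t=7: vr[C=3 D=2334/655 E=1694/335 F=1694/335] → run C
t=8: vr[C=4 D=2334/655 E=1694/335 F=1694/335] → run D
t=9: vr[C=4 D=3358/655 E=1694/335 F=1694/335] → run C
t=10: vr[C=5 D=3358/655 E=1694/335 F=1694/335] → run C
t=11: vr[C=6 D=3358/655 E=1694/335 F=1694/335] → run E
t=12: vr[C=6 D=3358/655 E=2718/335 F=1694/335] → run F
t=13: vr[C=6 D=3358/655 E=2718/335] → run D
t=14: vr[C=6 D=4382/655 E=2718/335] → run C
t=15: vr[C=7 D=4382/655 E=2718/335] → run D
t=16: vr[C=7 D=5406/655 E=2718/335] → run C
t=17: vr[D=5406/655 E=2718/335] → run E
t=18: vr[D=5406/655 E=3742/335] → run D
t=19: vr[D=1286/131 E=3742/335] → run D
t=20: vr[E=3742/335] → run E
t=21: vr[E=4766/335] → run E
t=22: (idle)
t=23: (idle)
t=24: (idle)
t=25: (idle)

context switches = 17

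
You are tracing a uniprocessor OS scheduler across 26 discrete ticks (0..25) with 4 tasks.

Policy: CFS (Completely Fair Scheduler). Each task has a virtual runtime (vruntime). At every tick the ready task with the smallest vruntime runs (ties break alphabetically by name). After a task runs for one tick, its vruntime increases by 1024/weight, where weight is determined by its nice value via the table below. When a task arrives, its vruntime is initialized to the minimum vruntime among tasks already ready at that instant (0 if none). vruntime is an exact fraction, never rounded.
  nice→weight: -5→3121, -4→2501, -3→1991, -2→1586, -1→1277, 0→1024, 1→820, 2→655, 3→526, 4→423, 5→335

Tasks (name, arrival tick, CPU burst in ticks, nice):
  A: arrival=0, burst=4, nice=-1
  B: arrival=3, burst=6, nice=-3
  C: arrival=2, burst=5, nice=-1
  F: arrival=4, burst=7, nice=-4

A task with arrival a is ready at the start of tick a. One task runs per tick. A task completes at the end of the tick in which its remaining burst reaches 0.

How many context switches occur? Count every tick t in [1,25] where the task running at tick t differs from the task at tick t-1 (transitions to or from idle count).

context switches = 18

t=0: vr[A=0] → run A
t=1: vr[A=1024/1277] → run A
t=2: vr[A=2048/1277 C=2048/1277] → run A
t=3: vr[A=3072/1277 B=2048/1277 C=2048/1277] → run B
t=4: vr[A=3072/1277 B=5385216/2542507 C=2048/1277 F=2048/1277] → run C
t=5: vr[A=3072/1277 B=5385216/2542507 C=3072/1277 F=2048/1277] → run F
t=6: vr[A=3072/1277 B=5385216/2542507 C=3072/1277 F=6429696/3193777] → run F
t=7: vr[A=3072/1277 B=5385216/2542507 C=3072/1277 F=7737344/3193777] → run B
t=8: vr[A=3072/1277 B=6692864/2542507 C=3072/1277 F=7737344/3193777] → run A
t=9: vr[B=6692864/2542507 C=3072/1277 F=7737344/3193777] → run C
t=10: vr[B=6692864/2542507 C=4096/1277 F=7737344/3193777] → run F
t=11: vr[B=6692864/2542507 C=4096/1277 F=9044992/3193777] → run B
t=12: vr[B=8000512/2542507 C=4096/1277 F=9044992/3193777] → run F
t=13: vr[B=8000512/2542507 C=4096/1277 F=10352640/3193777] → run B
t=14: vr[B=9308160/2542507 C=4096/1277 F=10352640/3193777] → run C
t=15: vr[B=9308160/2542507 C=5120/1277 F=10352640/3193777] → run F
t=16: vr[B=9308160/2542507 C=5120/1277 F=11660288/3193777] → run F
t=17: vr[B=9308160/2542507 C=5120/1277 F=12967936/3193777] → run B
t=18: vr[B=10615808/2542507 C=5120/1277 F=12967936/3193777] → run C
t=19: vr[B=10615808/2542507 C=6144/1277 F=12967936/3193777] → run F
t=20: vr[B=10615808/2542507 C=6144/1277] → run B
t=21: vr[C=6144/1277] → run C
t=22: (idle)
t=23: (idle)
t=24: (idle)
t=25: (idle)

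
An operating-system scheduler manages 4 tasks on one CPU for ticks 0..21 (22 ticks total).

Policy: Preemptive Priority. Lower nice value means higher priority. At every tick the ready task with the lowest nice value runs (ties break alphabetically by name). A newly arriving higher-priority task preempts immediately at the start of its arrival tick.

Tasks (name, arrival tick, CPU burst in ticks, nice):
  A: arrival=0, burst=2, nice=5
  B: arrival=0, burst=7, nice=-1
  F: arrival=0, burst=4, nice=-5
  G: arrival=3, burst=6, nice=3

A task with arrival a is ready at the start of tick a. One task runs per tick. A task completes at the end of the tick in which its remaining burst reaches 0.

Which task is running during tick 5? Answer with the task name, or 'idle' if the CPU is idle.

t=0: ready={A,B,F} → run F
t=1: ready={A,B,F} → run F
t=2: ready={A,B,F} → run F
t=3: ready={A,B,F,G} → run F
t=4: ready={A,B,G} → run B
t=5: ready={A,B,G} → run B
t=6: ready={A,B,G} → run B
t=7: ready={A,B,G} → run B
t=8: ready={A,B,G} → run B
t=9: ready={A,B,G} → run B
t=10: ready={A,B,G} → run B
t=11: ready={A,G} → run G
t=12: ready={A,G} → run G
t=13: ready={A,G} → run G
t=14: ready={A,G} → run G
t=15: ready={A,G} → run G
t=16: ready={A,G} → run G
t=17: ready={A} → run A
t=18: ready={A} → run A
t=19: (idle)
t=20: (idle)
t=21: (idle)

running at tick 5 = B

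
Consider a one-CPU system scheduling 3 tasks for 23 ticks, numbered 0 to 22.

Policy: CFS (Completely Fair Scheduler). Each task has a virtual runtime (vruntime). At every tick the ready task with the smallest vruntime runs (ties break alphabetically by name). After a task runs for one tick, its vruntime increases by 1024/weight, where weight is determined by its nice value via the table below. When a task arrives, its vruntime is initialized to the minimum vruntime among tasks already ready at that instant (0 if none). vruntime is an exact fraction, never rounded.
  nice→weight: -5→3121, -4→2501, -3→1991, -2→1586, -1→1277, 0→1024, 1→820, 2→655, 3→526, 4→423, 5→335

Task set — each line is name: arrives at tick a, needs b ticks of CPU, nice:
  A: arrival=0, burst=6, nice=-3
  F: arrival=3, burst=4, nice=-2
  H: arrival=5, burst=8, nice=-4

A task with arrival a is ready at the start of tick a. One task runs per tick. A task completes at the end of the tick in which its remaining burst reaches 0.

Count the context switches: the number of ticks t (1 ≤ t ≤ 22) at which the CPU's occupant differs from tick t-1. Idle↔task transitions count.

context switches = 11

t=0: vr[A=0] → run A
t=1: vr[A=1024/1991] → run A
t=2: vr[A=2048/1991] → run A
t=3: vr[A=3072/1991 F=3072/1991] → run A
t=4: vr[A=4096/1991 F=3072/1991] → run F
t=5: vr[A=4096/1991 F=3455488/1578863 H=4096/1991] → run A
t=6: vr[A=5120/1991 F=3455488/1578863 H=4096/1991] → run H
t=7: vr[A=5120/1991 F=3455488/1578863 H=12282880/4979491] → run F
t=8: vr[A=5120/1991 F=4474880/1578863 H=12282880/4979491] → run H
t=9: vr[A=5120/1991 F=4474880/1578863 H=14321664/4979491] → run A
t=10: vr[F=4474880/1578863 H=14321664/4979491] → run F
t=11: vr[F=5494272/1578863 H=14321664/4979491] → run H
t=12: vr[F=5494272/1578863 H=16360448/4979491] → run H
t=13: vr[F=5494272/1578863 H=18399232/4979491] → run F
t=14: vr[H=18399232/4979491] → run H
t=15: vr[H=20438016/4979491] → run H
t=16: vr[H=22476800/4979491] → run H
t=17: vr[H=24515584/4979491] → run H
t=18: (idle)
t=19: (idle)
t=20: (idle)
t=21: (idle)
t=22: (idle)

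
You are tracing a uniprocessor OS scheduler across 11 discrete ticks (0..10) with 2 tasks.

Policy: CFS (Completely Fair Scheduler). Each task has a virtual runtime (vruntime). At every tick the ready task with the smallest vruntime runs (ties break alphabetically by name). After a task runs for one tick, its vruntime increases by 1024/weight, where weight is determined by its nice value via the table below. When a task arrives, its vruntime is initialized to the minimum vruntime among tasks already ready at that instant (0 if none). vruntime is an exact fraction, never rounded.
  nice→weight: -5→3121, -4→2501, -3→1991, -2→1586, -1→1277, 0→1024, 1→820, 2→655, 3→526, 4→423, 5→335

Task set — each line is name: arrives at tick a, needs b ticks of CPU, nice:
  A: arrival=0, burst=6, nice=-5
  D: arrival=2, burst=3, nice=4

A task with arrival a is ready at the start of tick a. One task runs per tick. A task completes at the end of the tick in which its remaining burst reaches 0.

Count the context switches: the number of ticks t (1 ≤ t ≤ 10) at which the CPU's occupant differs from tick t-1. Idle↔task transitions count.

t=0: vr[A=0] → run A
t=1: vr[A=1024/3121] → run A
t=2: vr[A=2048/3121 D=2048/3121] → run A
t=3: vr[A=3072/3121 D=2048/3121] → run D
t=4: vr[A=3072/3121 D=4062208/1320183] → run A
t=5: vr[A=4096/3121 D=4062208/1320183] → run A
t=6: vr[A=5120/3121 D=4062208/1320183] → run A
t=7: vr[D=4062208/1320183] → run D
t=8: vr[D=7258112/1320183] → run D
t=9: (idle)
t=10: (idle)

context switches = 4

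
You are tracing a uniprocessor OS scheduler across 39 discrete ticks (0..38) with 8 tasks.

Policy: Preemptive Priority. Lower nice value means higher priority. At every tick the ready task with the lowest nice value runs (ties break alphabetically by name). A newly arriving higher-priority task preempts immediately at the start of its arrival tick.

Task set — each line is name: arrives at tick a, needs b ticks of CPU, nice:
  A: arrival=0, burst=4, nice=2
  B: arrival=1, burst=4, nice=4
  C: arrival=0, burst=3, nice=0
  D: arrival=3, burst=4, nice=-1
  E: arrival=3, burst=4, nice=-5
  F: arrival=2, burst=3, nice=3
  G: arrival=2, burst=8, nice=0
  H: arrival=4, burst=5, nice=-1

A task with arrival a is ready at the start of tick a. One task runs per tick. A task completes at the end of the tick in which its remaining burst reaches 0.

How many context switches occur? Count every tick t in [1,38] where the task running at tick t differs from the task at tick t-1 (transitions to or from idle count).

context switches = 8

t=0: ready={A,C} → run C
t=1: ready={A,B,C} → run C
t=2: ready={A,B,C,F,G} → run C
t=3: ready={A,B,D,E,F,G} → run E
t=4: ready={A,B,D,E,F,G,H} → run E
t=5: ready={A,B,D,E,F,G,H} → run E
t=6: ready={A,B,D,E,F,G,H} → run E
t=7: ready={A,B,D,F,G,H} → run D
t=8: ready={A,B,D,F,G,H} → run D
t=9: ready={A,B,D,F,G,H} → run D
t=10: ready={A,B,D,F,G,H} → run D
t=11: ready={A,B,F,G,H} → run H
t=12: ready={A,B,F,G,H} → run H
t=13: ready={A,B,F,G,H} → run H
t=14: ready={A,B,F,G,H} → run H
t=15: ready={A,B,F,G,H} → run H
t=16: ready={A,B,F,G} → run G
t=17: ready={A,B,F,G} → run G
t=18: ready={A,B,F,G} → run G
t=19: ready={A,B,F,G} → run G
t=20: ready={A,B,F,G} → run G
t=21: ready={A,B,F,G} → run G
t=22: ready={A,B,F,G} → run G
t=23: ready={A,B,F,G} → run G
t=24: ready={A,B,F} → run A
t=25: ready={A,B,F} → run A
t=26: ready={A,B,F} → run A
t=27: ready={A,B,F} → run A
t=28: ready={B,F} → run F
t=29: ready={B,F} → run F
t=30: ready={B,F} → run F
t=31: ready={B} → run B
t=32: ready={B} → run B
t=33: ready={B} → run B
t=34: ready={B} → run B
t=35: (idle)
t=36: (idle)
t=37: (idle)
t=38: (idle)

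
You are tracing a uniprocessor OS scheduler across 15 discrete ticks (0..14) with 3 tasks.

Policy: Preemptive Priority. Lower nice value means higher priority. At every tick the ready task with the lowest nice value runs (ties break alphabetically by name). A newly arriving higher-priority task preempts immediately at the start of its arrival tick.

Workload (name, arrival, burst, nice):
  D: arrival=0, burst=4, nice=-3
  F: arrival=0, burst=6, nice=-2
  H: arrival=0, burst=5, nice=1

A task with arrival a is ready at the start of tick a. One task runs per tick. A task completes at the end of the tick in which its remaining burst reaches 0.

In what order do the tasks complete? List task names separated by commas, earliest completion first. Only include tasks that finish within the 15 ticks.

completion order = D, F, H

t=0: ready={D,F,H} → run D
t=1: ready={D,F,H} → run D
t=2: ready={D,F,H} → run D
t=3: ready={D,F,H} → run D
t=4: ready={F,H} → run F
t=5: ready={F,H} → run F
t=6: ready={F,H} → run F
t=7: ready={F,H} → run F
t=8: ready={F,H} → run F
t=9: ready={F,H} → run F
t=10: ready={H} → run H
t=11: ready={H} → run H
t=12: ready={H} → run H
t=13: ready={H} → run H
t=14: ready={H} → run H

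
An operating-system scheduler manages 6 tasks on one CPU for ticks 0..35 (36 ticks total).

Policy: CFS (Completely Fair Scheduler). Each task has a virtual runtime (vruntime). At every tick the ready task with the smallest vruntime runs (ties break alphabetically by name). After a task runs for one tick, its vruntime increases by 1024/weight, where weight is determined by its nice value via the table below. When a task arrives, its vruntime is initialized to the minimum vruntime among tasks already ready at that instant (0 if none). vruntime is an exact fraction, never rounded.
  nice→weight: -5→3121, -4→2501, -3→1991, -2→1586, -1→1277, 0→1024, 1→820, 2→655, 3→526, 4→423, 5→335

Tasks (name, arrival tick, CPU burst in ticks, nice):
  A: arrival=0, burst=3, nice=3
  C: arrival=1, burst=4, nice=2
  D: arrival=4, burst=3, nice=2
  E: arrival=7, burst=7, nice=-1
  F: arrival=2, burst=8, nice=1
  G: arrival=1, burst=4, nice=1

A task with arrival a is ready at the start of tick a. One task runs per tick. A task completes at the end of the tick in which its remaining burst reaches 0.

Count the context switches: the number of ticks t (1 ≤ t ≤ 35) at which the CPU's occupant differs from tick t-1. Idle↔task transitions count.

t=0: vr[A=0] → run A
t=1: vr[A=512/263 C=512/263 G=512/263] → run A
t=2: vr[A=1024/263 C=512/263 F=512/263 G=512/263] → run C
t=3: vr[A=1024/263 C=604672/172265 F=512/263 G=512/263] → run F
t=4: vr[A=1024/263 C=604672/172265 D=512/263 F=172288/53915 G=512/263] → run D
t=5: vr[A=1024/263 C=604672/172265 D=604672/172265 F=172288/53915 G=512/263] → run G
t=6: vr[A=1024/263 C=604672/172265 D=604672/172265 F=172288/53915 G=172288/53915] → run F
t=7: vr[A=1024/263 C=604672/172265 D=604672/172265 E=172288/53915 F=239616/53915 G=172288/53915] → run E
t=8: vr[A=1024/263 C=604672/172265 D=604672/172265 E=275220736/68849455 F=239616/53915 G=172288/53915] → run G
t=9: vr[A=1024/263 C=604672/172265 D=604672/172265 E=275220736/68849455 F=239616/53915 G=239616/53915] → run C
t=10: vr[A=1024/263 C=873984/172265 D=604672/172265 E=275220736/68849455 F=239616/53915 G=239616/53915] → run D
t=11: vr[A=1024/263 C=873984/172265 D=873984/172265 E=275220736/68849455 F=239616/53915 G=239616/53915] → run A
t=12: vr[C=873984/172265 D=873984/172265 E=275220736/68849455 F=239616/53915 G=239616/53915] → run E
t=13: vr[C=873984/172265 D=873984/172265 E=330429696/68849455 F=239616/53915 G=239616/53915] → run F
t=14: vr[C=873984/172265 D=873984/172265 E=330429696/68849455 F=306944/53915 G=239616/53915] → run G
t=15: vr[C=873984/172265 D=873984/172265 E=330429696/68849455 F=306944/53915 G=306944/53915] → run E
t=16: vr[C=873984/172265 D=873984/172265 E=385638656/68849455 F=306944/53915 G=306944/53915] → run C
t=17: vr[C=1143296/172265 D=873984/172265 E=385638656/68849455 F=306944/53915 G=306944/53915] → run D
t=18: vr[C=1143296/172265 E=385638656/68849455 F=306944/53915 G=306944/53915] → run E
t=19: vr[C=1143296/172265 E=440847616/68849455 F=306944/53915 G=306944/53915] → run F
t=20: vr[C=1143296/172265 E=440847616/68849455 F=374272/53915 G=306944/53915] → run G
t=21: vr[C=1143296/172265 E=440847616/68849455 F=374272/53915] → run E
t=22: vr[C=1143296/172265 E=496056576/68849455 F=374272/53915] → run C
t=23: vr[E=496056576/68849455 F=374272/53915] → run F
t=24: vr[E=496056576/68849455 F=88320/10783] → run E
t=25: vr[E=551265536/68849455 F=88320/10783] → run E
t=26: vr[F=88320/10783] → run F
t=27: vr[F=508928/53915] → run F
t=28: vr[F=576256/53915] → run F
t=29: (idle)
t=30: (idle)
t=31: (idle)
t=32: (idle)
t=33: (idle)
t=34: (idle)
t=35: (idle)

context switches = 25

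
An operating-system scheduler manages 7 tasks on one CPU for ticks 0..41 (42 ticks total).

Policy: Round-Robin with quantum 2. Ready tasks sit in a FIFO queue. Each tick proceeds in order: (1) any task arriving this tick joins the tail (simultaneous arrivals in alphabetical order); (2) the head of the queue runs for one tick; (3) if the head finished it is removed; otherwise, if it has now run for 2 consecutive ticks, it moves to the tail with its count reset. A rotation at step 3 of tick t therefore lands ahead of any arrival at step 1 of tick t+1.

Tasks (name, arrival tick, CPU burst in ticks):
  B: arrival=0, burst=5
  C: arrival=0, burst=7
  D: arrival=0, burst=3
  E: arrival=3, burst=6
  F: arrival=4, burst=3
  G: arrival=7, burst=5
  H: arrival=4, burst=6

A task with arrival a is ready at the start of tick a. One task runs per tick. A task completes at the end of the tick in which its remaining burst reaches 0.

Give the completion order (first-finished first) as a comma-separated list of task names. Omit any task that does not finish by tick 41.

t=0: queue=[B,C,D] q_used=0 → run B
t=1: queue=[B,C,D] q_used=1 → run B
t=2: queue=[C,D,B] q_used=0 → run C
t=3: queue=[C,D,B,E] q_used=1 → run C
t=4: queue=[D,B,E,C,F,H] q_used=0 → run D
t=5: queue=[D,B,E,C,F,H] q_used=1 → run D
t=6: queue=[B,E,C,F,H,D] q_used=0 → run B
t=7: queue=[B,E,C,F,H,D,G] q_used=1 → run B
t=8: queue=[E,C,F,H,D,G,B] q_used=0 → run E
t=9: queue=[E,C,F,H,D,G,B] q_used=1 → run E
t=10: queue=[C,F,H,D,G,B,E] q_used=0 → run C
t=11: queue=[C,F,H,D,G,B,E] q_used=1 → run C
t=12: queue=[F,H,D,G,B,E,C] q_used=0 → run F
t=13: queue=[F,H,D,G,B,E,C] q_used=1 → run F
t=14: queue=[H,D,G,B,E,C,F] q_used=0 → run H
t=15: queue=[H,D,G,B,E,C,F] q_used=1 → run H
t=16: queue=[D,G,B,E,C,F,H] q_used=0 → run D
t=17: queue=[G,B,E,C,F,H] q_used=0 → run G
t=18: queue=[G,B,E,C,F,H] q_used=1 → run G
t=19: queue=[B,E,C,F,H,G] q_used=0 → run B
t=20: queue=[E,C,F,H,G] q_used=0 → run E
t=21: queue=[E,C,F,H,G] q_used=1 → run E
t=22: queue=[C,F,H,G,E] q_used=0 → run C
t=23: queue=[C,F,H,G,E] q_used=1 → run C
t=24: queue=[F,H,G,E,C] q_used=0 → run F
t=25: queue=[H,G,E,C] q_used=0 → run H
t=26: queue=[H,G,E,C] q_used=1 → run H
t=27: queue=[G,E,C,H] q_used=0 → run G
t=28: queue=[G,E,C,H] q_used=1 → run G
t=29: queue=[E,C,H,G] q_used=0 → run E
t=30: queue=[E,C,H,G] q_used=1 → run E
t=31: queue=[C,H,G] q_used=0 → run C
t=32: queue=[H,G] q_used=0 → run H
t=33: queue=[H,G] q_used=1 → run H
t=34: queue=[G] q_used=0 → run G
t=35: (idle)
t=36: (idle)
t=37: (idle)
t=38: (idle)
t=39: (idle)
t=40: (idle)
t=41: (idle)

completion order = D, B, F, E, C, H, G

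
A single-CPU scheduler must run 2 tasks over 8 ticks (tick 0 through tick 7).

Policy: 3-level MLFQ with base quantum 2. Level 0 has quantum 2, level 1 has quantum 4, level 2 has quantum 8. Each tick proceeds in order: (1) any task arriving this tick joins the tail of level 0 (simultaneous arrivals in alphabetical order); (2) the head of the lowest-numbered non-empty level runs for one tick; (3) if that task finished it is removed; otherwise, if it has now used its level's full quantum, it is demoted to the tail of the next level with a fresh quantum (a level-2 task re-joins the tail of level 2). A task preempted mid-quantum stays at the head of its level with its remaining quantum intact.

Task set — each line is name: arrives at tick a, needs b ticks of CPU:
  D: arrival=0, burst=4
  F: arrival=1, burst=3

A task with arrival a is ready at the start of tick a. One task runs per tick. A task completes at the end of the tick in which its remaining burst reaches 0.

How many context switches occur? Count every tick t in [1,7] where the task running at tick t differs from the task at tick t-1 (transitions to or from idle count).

t=0: L0/L1/L2 = D/-/- → run D
t=1: L0/L1/L2 = DF/-/- → run D
t=2: L0/L1/L2 = F/D/- → run F
t=3: L0/L1/L2 = F/D/- → run F
t=4: L0/L1/L2 = -/DF/- → run D
t=5: L0/L1/L2 = -/DF/- → run D
t=6: L0/L1/L2 = -/F/- → run F
t=7: (idle)

context switches = 4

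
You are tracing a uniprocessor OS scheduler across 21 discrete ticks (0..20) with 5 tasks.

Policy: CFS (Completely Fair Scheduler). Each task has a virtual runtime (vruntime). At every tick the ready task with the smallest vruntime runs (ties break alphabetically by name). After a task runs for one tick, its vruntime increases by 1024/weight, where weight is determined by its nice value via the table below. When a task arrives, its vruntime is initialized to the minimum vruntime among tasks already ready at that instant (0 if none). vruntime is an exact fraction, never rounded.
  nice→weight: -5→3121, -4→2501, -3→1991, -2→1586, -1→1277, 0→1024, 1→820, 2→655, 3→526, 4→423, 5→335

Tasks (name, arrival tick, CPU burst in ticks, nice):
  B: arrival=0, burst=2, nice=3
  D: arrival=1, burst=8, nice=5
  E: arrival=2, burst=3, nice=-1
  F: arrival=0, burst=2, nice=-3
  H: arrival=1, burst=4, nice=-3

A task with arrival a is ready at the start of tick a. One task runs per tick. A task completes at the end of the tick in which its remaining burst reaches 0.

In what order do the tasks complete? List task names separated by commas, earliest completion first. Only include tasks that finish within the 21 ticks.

t=0: vr[B=0 F=0] → run B
t=1: vr[B=512/263 D=0 F=0 H=0] → run D
t=2: vr[B=512/263 D=1024/335 E=0 F=0 H=0] → run E
t=3: vr[B=512/263 D=1024/335 E=1024/1277 F=0 H=0] → run F
t=4: vr[B=512/263 D=1024/335 E=1024/1277 F=1024/1991 H=0] → run H
t=5: vr[B=512/263 D=1024/335 E=1024/1277 F=1024/1991 H=1024/1991] → run F
t=6: vr[B=512/263 D=1024/335 E=1024/1277 H=1024/1991] → run H
t=7: vr[B=512/263 D=1024/335 E=1024/1277 H=2048/1991] → run E
t=8: vr[B=512/263 D=1024/335 E=2048/1277 H=2048/1991] → run H
t=9: vr[B=512/263 D=1024/335 E=2048/1277 H=3072/1991] → run H
t=10: vr[B=512/263 D=1024/335 E=2048/1277] → run E
t=11: vr[B=512/263 D=1024/335] → run B
t=12: vr[D=1024/335] → run D
t=13: vr[D=2048/335] → run D
t=14: vr[D=3072/335] → run D
t=15: vr[D=4096/335] → run D
t=16: vr[D=1024/67] → run D
t=17: vr[D=6144/335] → run D
t=18: vr[D=7168/335] → run D
t=19: (idle)
t=20: (idle)

completion order = F, H, E, B, D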